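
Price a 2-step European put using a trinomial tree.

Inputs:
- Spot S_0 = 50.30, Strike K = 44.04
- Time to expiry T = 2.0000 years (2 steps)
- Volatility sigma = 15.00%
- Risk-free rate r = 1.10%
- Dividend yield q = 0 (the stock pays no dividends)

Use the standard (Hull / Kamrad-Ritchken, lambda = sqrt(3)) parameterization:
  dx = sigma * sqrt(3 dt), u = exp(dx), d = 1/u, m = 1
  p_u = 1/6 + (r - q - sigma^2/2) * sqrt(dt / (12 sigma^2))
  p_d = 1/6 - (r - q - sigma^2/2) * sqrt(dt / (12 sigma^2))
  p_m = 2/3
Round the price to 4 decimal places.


dt = T/N = 1.000000; dx = sigma*sqrt(3*dt) = 0.259808
u = exp(dx) = 1.296681; d = 1/u = 0.771200
p_u = 0.166186, p_m = 0.666667, p_d = 0.167148
Discount per step: exp(-r*dt) = 0.989060
Stock lattice S(k, j) with j the centered position index:
  k=0: S(0,+0) = 50.3000
  k=1: S(1,-1) = 38.7914; S(1,+0) = 50.3000; S(1,+1) = 65.2230
  k=2: S(2,-2) = 29.9159; S(2,-1) = 38.7914; S(2,+0) = 50.3000; S(2,+1) = 65.2230; S(2,+2) = 84.5734
Terminal payoffs V(N, j) = max(K - S_T, 0):
  V(2,-2) = 14.124108; V(2,-1) = 5.248643; V(2,+0) = 0.000000; V(2,+1) = 0.000000; V(2,+2) = 0.000000
Backward induction: V(k, j) = exp(-r*dt) * [p_u * V(k+1, j+1) + p_m * V(k+1, j) + p_d * V(k+1, j-1)]
  V(1,-1) = exp(-r*dt) * [p_u*0.000000 + p_m*5.248643 + p_d*14.124108] = 5.795803
  V(1,+0) = exp(-r*dt) * [p_u*0.000000 + p_m*0.000000 + p_d*5.248643] = 0.867702
  V(1,+1) = exp(-r*dt) * [p_u*0.000000 + p_m*0.000000 + p_d*0.000000] = 0.000000
  V(0,+0) = exp(-r*dt) * [p_u*0.000000 + p_m*0.867702 + p_d*5.795803] = 1.530297

Answer: Price = V(0,0) = 1.5303


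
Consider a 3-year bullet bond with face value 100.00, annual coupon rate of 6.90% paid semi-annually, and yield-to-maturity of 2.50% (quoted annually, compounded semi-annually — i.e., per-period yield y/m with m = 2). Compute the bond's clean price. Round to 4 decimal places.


Answer: Price = 112.6412

Derivation:
Coupon per period c = face * coupon_rate / m = 3.450000
Periods per year m = 2; per-period yield y/m = 0.012500
Number of cashflows N = 6
Cashflows (t years, CF_t, discount factor 1/(1+y/m)^(m*t), PV):
  t = 0.5000: CF_t = 3.450000, DF = 0.987654, PV = 3.407407
  t = 1.0000: CF_t = 3.450000, DF = 0.975461, PV = 3.365341
  t = 1.5000: CF_t = 3.450000, DF = 0.963418, PV = 3.323793
  t = 2.0000: CF_t = 3.450000, DF = 0.951524, PV = 3.282759
  t = 2.5000: CF_t = 3.450000, DF = 0.939777, PV = 3.242231
  t = 3.0000: CF_t = 103.450000, DF = 0.928175, PV = 96.019691
Price P = sum_t PV_t = 112.641222


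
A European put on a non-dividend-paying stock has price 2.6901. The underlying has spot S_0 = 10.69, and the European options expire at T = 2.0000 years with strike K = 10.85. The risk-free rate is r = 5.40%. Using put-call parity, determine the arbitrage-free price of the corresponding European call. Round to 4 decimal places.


Put-call parity: C - P = S_0 * exp(-qT) - K * exp(-rT).
S_0 * exp(-qT) = 10.6900 * 1.00000000 = 10.69000000
K * exp(-rT) = 10.8500 * 0.89762760 = 9.73925942
C = P + S*exp(-qT) - K*exp(-rT)
C = 2.6901 + 10.69000000 - 9.73925942 = 3.6408

Answer: Call price = 3.6408


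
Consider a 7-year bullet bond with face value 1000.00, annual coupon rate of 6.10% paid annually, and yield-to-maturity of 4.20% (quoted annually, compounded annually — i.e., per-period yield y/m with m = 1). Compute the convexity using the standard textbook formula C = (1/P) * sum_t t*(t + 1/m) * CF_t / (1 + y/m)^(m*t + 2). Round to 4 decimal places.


Answer: Convexity = 41.5129

Derivation:
Coupon per period c = face * coupon_rate / m = 61.000000
Periods per year m = 1; per-period yield y/m = 0.042000
Number of cashflows N = 7
Cashflows (t years, CF_t, discount factor 1/(1+y/m)^(m*t), PV):
  t = 1.0000: CF_t = 61.000000, DF = 0.959693, PV = 58.541267
  t = 2.0000: CF_t = 61.000000, DF = 0.921010, PV = 56.181638
  t = 3.0000: CF_t = 61.000000, DF = 0.883887, PV = 53.917119
  t = 4.0000: CF_t = 61.000000, DF = 0.848260, PV = 51.743876
  t = 5.0000: CF_t = 61.000000, DF = 0.814069, PV = 49.658231
  t = 6.0000: CF_t = 61.000000, DF = 0.781257, PV = 47.656651
  t = 7.0000: CF_t = 1061.000000, DF = 0.749766, PV = 795.502138
Price P = sum_t PV_t = 1113.200920
Convexity numerator sum_t t*(t + 1/m) * CF_t / (1+y/m)^(m*t + 2):
  t = 1.0000: term = 107.834238
  t = 2.0000: term = 310.463257
  t = 3.0000: term = 595.898766
  t = 4.0000: term = 953.133023
  t = 5.0000: term = 1372.072490
  t = 6.0000: term = 1843.475515
  t = 7.0000: term = 41029.284194
Convexity = (1/P) * sum = 46212.161484 / 1113.200920 = 41.512867


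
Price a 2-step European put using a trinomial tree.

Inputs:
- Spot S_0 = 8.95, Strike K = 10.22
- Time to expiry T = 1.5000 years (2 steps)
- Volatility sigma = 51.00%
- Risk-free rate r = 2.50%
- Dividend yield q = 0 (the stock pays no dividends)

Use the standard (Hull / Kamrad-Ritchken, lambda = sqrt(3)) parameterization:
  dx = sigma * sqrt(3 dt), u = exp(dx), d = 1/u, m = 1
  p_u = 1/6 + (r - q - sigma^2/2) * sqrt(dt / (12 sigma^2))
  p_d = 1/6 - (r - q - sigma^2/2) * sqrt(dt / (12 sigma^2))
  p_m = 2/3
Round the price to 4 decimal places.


dt = T/N = 0.750000; dx = sigma*sqrt(3*dt) = 0.765000
u = exp(dx) = 2.148994; d = 1/u = 0.465334
p_u = 0.115172, p_m = 0.666667, p_d = 0.218162
Discount per step: exp(-r*dt) = 0.981425
Stock lattice S(k, j) with j the centered position index:
  k=0: S(0,+0) = 8.9500
  k=1: S(1,-1) = 4.1647; S(1,+0) = 8.9500; S(1,+1) = 19.2335
  k=2: S(2,-2) = 1.9380; S(2,-1) = 4.1647; S(2,+0) = 8.9500; S(2,+1) = 19.2335; S(2,+2) = 41.3327
Terminal payoffs V(N, j) = max(K - S_T, 0):
  V(2,-2) = 8.282006; V(2,-1) = 6.055261; V(2,+0) = 1.270000; V(2,+1) = 0.000000; V(2,+2) = 0.000000
Backward induction: V(k, j) = exp(-r*dt) * [p_u * V(k+1, j+1) + p_m * V(k+1, j) + p_d * V(k+1, j-1)]
  V(1,-1) = exp(-r*dt) * [p_u*1.270000 + p_m*6.055261 + p_d*8.282006] = 5.878661
  V(1,+0) = exp(-r*dt) * [p_u*0.000000 + p_m*1.270000 + p_d*6.055261] = 2.127428
  V(1,+1) = exp(-r*dt) * [p_u*0.000000 + p_m*0.000000 + p_d*1.270000] = 0.271919
  V(0,+0) = exp(-r*dt) * [p_u*0.271919 + p_m*2.127428 + p_d*5.878661] = 2.681352

Answer: Price = V(0,0) = 2.6814


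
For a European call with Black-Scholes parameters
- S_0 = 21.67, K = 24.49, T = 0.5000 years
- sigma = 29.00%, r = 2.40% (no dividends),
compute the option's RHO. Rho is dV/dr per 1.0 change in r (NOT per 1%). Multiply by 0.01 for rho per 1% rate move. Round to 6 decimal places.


d1 = -0.4355341581; d2 = -0.6405951246
phi(d1) = 0.3628435481; exp(-qT) = 1.0000000000; exp(-rT) = 0.9880717129
N(d2) = 0.2608928840
Rho = K*T*exp(-rT)*N(d2) = 24.4900 * 0.5000 * 0.9880717129 * 0.2608928840 = 3.156527

Answer: Rho = 3.156527


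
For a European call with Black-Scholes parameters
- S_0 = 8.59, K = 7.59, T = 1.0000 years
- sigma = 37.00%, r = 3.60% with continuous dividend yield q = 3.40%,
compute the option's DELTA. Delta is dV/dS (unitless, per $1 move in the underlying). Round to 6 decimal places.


Answer: Delta = 0.676772

Derivation:
d1 = 0.5249112016; d2 = 0.1549112016
phi(d1) = 0.3475994673; exp(-qT) = 0.9665715046; exp(-rT) = 0.9646402935
N(d1) = 0.7001775390
Delta = exp(-qT) * N(d1) = 0.9665715046 * 0.7001775390 = 0.676772


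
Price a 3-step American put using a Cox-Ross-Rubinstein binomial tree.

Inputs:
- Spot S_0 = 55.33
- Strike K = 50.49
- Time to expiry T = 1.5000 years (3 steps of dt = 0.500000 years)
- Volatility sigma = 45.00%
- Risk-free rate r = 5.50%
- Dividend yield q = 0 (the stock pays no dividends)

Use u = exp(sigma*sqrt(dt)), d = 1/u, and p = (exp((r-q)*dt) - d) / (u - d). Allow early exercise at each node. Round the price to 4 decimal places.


dt = T/N = 0.500000
u = exp(sigma*sqrt(dt)) = 1.374648; d = 1/u = 0.727459
p = (exp((r-q)*dt) - d) / (u - d) = 0.464196
Discount per step: exp(-r*dt) = 0.972875
Stock lattice S(k, i) with i counting down-moves:
  k=0: S(0,0) = 55.3300
  k=1: S(1,0) = 76.0593; S(1,1) = 40.2503
  k=2: S(2,0) = 104.5548; S(2,1) = 55.3300; S(2,2) = 29.2804
  k=3: S(3,0) = 143.7261; S(3,1) = 76.0593; S(3,2) = 40.2503; S(3,3) = 21.3003
Terminal payoffs V(N, i) = max(K - S_T, 0):
  V(3,0) = 0.000000; V(3,1) = 0.000000; V(3,2) = 10.239710; V(3,3) = 29.189701
Backward induction: V(k, i) = exp(-r*dt) * [p * V(k+1, i) + (1-p) * V(k+1, i+1)]; then take max(V_cont, immediate exercise) for American.
  V(2,0) = exp(-r*dt) * [p*0.000000 + (1-p)*0.000000] = 0.000000; exercise = 0.000000; V(2,0) = max -> 0.000000
  V(2,1) = exp(-r*dt) * [p*0.000000 + (1-p)*10.239710] = 5.337655; exercise = 0.000000; V(2,1) = max -> 5.337655
  V(2,2) = exp(-r*dt) * [p*10.239710 + (1-p)*29.189701] = 19.840019; exercise = 21.209576; V(2,2) = max -> 21.209576
  V(1,0) = exp(-r*dt) * [p*0.000000 + (1-p)*5.337655] = 2.782360; exercise = 0.000000; V(1,0) = max -> 2.782360
  V(1,1) = exp(-r*dt) * [p*5.337655 + (1-p)*21.209576] = 13.466428; exercise = 10.239710; V(1,1) = max -> 13.466428
  V(0,0) = exp(-r*dt) * [p*2.782360 + (1-p)*13.466428] = 8.276173; exercise = 0.000000; V(0,0) = max -> 8.276173

Answer: Price = V(0,0) = 8.2762


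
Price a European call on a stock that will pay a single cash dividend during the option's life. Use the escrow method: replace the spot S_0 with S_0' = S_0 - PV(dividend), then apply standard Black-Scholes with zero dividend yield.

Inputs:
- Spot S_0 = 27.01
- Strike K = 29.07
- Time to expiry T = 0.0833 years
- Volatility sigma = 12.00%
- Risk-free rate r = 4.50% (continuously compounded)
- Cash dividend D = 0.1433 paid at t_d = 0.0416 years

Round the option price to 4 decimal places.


PV(D) = D * exp(-r * t_d) = 0.1433 * 0.99812975 = 0.14303199
S_0' = S_0 - PV(D) = 27.0100 - 0.14303199 = 26.86696801
d1 = (ln(S_0'/K) + (r + sigma^2/2)*T) / (sigma*sqrt(T)) = -2.14993042
d2 = d1 - sigma*sqrt(T) = -2.18456450
exp(-rT) = 0.99625852
N(d1) = 0.01578036; N(d2) = 0.01446040
C = S_0' * N(d1) - K * exp(-rT) * N(d2) = 26.86696801 * 0.01578036 - 29.0700 * 0.99625852 * 0.01446040 = 0.0052

Answer: Price = 0.0052


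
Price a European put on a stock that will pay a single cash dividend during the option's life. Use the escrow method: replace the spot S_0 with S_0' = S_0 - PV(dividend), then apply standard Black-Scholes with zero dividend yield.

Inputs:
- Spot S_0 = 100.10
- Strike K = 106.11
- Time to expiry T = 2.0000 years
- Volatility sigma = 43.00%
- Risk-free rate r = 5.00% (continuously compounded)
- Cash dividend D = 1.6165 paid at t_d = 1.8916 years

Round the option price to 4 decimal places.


PV(D) = D * exp(-r * t_d) = 1.6165 * 0.90975495 = 1.47061888
S_0' = S_0 - PV(D) = 100.1000 - 1.47061888 = 98.62938112
d1 = (ln(S_0'/K) + (r + sigma^2/2)*T) / (sigma*sqrt(T)) = 0.34827954
d2 = d1 - sigma*sqrt(T) = -0.25983229
exp(-rT) = 0.90483742
N(-d1) = 0.36381513; N(-d2) = 0.60250343
P = K * exp(-rT) * N(-d2) - S_0' * N(-d1) = 106.1100 * 0.90483742 * 0.60250343 - 98.62938112 * 0.36381513 = 21.9649

Answer: Price = 21.9649


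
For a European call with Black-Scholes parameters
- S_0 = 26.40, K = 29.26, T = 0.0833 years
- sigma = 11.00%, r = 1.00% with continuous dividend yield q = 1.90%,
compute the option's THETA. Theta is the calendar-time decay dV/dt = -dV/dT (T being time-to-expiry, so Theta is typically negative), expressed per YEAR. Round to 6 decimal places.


d1 = -3.2475558129; d2 = -3.2793037262
phi(d1) = 0.0020452241; exp(-qT) = 0.9984185518; exp(-rT) = 0.9991673468
Theta = -S*exp(-qT)*phi(d1)*sigma/(2*sqrt(T)) - r*K*exp(-rT)*N(d2) + q*S*exp(-qT)*N(d1)
N(d1) = 0.0005820042; N(d2) = 0.0005203179; sqrt(T) = 0.2886173938
Term 1 = -26.4000 * 0.9984185518 * 0.0020452241 * 0.1100 / (2 * 0.2886173938) = -0.0102730088
Term 2 = -0.0100 * 29.2600 * 0.9991673468 * 0.0005203179 = -0.0001521183
Term 3 = 0.0190 * 26.4000 * 0.9984185518 * 0.0005820042 = 0.0002914716
Theta = -0.0102730088 + (-0.0001521183) + (0.0002914716) = -0.010134

Answer: Theta = -0.010134


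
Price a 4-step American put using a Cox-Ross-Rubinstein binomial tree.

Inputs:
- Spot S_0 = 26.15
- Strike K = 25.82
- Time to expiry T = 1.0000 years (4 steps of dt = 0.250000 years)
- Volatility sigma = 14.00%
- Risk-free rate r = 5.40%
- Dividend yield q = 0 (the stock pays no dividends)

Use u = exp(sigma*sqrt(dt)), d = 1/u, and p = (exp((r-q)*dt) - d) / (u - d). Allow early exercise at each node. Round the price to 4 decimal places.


Answer: Price = V(0,0) = 0.8141

Derivation:
dt = T/N = 0.250000
u = exp(sigma*sqrt(dt)) = 1.072508; d = 1/u = 0.932394
p = (exp((r-q)*dt) - d) / (u - d) = 0.579510
Discount per step: exp(-r*dt) = 0.986591
Stock lattice S(k, i) with i counting down-moves:
  k=0: S(0,0) = 26.1500
  k=1: S(1,0) = 28.0461; S(1,1) = 24.3821
  k=2: S(2,0) = 30.0797; S(2,1) = 26.1500; S(2,2) = 22.7337
  k=3: S(3,0) = 32.2607; S(3,1) = 28.0461; S(3,2) = 24.3821; S(3,3) = 21.1968
  k=4: S(4,0) = 34.5998; S(4,1) = 30.0797; S(4,2) = 26.1500; S(4,3) = 22.7337; S(4,4) = 19.7637
Terminal payoffs V(N, i) = max(K - S_T, 0):
  V(4,0) = 0.000000; V(4,1) = 0.000000; V(4,2) = 0.000000; V(4,3) = 3.086282; V(4,4) = 6.056255
Backward induction: V(k, i) = exp(-r*dt) * [p * V(k+1, i) + (1-p) * V(k+1, i+1)]; then take max(V_cont, immediate exercise) for American.
  V(3,0) = exp(-r*dt) * [p*0.000000 + (1-p)*0.000000] = 0.000000; exercise = 0.000000; V(3,0) = max -> 0.000000
  V(3,1) = exp(-r*dt) * [p*0.000000 + (1-p)*0.000000] = 0.000000; exercise = 0.000000; V(3,1) = max -> 0.000000
  V(3,2) = exp(-r*dt) * [p*0.000000 + (1-p)*3.086282] = 1.280348; exercise = 1.437902; V(3,2) = max -> 1.437902
  V(3,3) = exp(-r*dt) * [p*3.086282 + (1-p)*6.056255] = 4.276994; exercise = 4.623222; V(3,3) = max -> 4.623222
  V(2,0) = exp(-r*dt) * [p*0.000000 + (1-p)*0.000000] = 0.000000; exercise = 0.000000; V(2,0) = max -> 0.000000
  V(2,1) = exp(-r*dt) * [p*0.000000 + (1-p)*1.437902] = 0.596515; exercise = 0.000000; V(2,1) = max -> 0.596515
  V(2,2) = exp(-r*dt) * [p*1.437902 + (1-p)*4.623222] = 2.740054; exercise = 3.086282; V(2,2) = max -> 3.086282
  V(1,0) = exp(-r*dt) * [p*0.000000 + (1-p)*0.596515] = 0.247465; exercise = 0.000000; V(1,0) = max -> 0.247465
  V(1,1) = exp(-r*dt) * [p*0.596515 + (1-p)*3.086282] = 1.621399; exercise = 1.437902; V(1,1) = max -> 1.621399
  V(0,0) = exp(-r*dt) * [p*0.247465 + (1-p)*1.621399] = 0.814125; exercise = 0.000000; V(0,0) = max -> 0.814125


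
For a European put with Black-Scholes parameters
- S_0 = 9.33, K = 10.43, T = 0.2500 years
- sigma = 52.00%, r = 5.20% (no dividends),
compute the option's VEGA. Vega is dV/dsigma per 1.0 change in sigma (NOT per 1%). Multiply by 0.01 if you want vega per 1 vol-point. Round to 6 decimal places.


d1 = -0.2486586698; d2 = -0.5086586698
phi(d1) = 0.3867974530; exp(-qT) = 1.0000000000; exp(-rT) = 0.9870841350
Vega = S * exp(-qT) * phi(d1) * sqrt(T) = 9.3300 * 1.0000000000 * 0.3867974530 * 0.5000000000 = 1.804410

Answer: Vega = 1.804410


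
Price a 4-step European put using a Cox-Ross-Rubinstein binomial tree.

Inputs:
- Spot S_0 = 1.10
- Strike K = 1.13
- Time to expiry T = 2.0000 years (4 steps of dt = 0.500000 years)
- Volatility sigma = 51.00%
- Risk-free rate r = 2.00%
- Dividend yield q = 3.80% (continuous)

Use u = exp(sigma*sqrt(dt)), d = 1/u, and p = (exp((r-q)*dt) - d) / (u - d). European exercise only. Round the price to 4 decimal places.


Answer: Price = V(0,0) = 0.3176

Derivation:
dt = T/N = 0.500000
u = exp(sigma*sqrt(dt)) = 1.434225; d = 1/u = 0.697241
p = (exp((r-q)*dt) - d) / (u - d) = 0.398651
Discount per step: exp(-r*dt) = 0.990050
Stock lattice S(k, i) with i counting down-moves:
  k=0: S(0,0) = 1.1000
  k=1: S(1,0) = 1.5776; S(1,1) = 0.7670
  k=2: S(2,0) = 2.2627; S(2,1) = 1.1000; S(2,2) = 0.5348
  k=3: S(3,0) = 3.2452; S(3,1) = 1.5776; S(3,2) = 0.7670; S(3,3) = 0.3729
  k=4: S(4,0) = 4.6544; S(4,1) = 2.2627; S(4,2) = 1.1000; S(4,3) = 0.5348; S(4,4) = 0.2600
Terminal payoffs V(N, i) = max(K - S_T, 0):
  V(4,0) = 0.000000; V(4,1) = 0.000000; V(4,2) = 0.030000; V(4,3) = 0.595241; V(4,4) = 0.870030
Backward induction: V(k, i) = exp(-r*dt) * [p * V(k+1, i) + (1-p) * V(k+1, i+1)].
  V(3,0) = exp(-r*dt) * [p*0.000000 + (1-p)*0.000000] = 0.000000
  V(3,1) = exp(-r*dt) * [p*0.000000 + (1-p)*0.030000] = 0.017861
  V(3,2) = exp(-r*dt) * [p*0.030000 + (1-p)*0.595241] = 0.366226
  V(3,3) = exp(-r*dt) * [p*0.595241 + (1-p)*0.870030] = 0.752918
  V(2,0) = exp(-r*dt) * [p*0.000000 + (1-p)*0.017861] = 0.010634
  V(2,1) = exp(-r*dt) * [p*0.017861 + (1-p)*0.366226] = 0.225088
  V(2,2) = exp(-r*dt) * [p*0.366226 + (1-p)*0.752918] = 0.592805
  V(1,0) = exp(-r*dt) * [p*0.010634 + (1-p)*0.225088] = 0.138206
  V(1,1) = exp(-r*dt) * [p*0.225088 + (1-p)*0.592805] = 0.441774
  V(0,0) = exp(-r*dt) * [p*0.138206 + (1-p)*0.441774] = 0.317565


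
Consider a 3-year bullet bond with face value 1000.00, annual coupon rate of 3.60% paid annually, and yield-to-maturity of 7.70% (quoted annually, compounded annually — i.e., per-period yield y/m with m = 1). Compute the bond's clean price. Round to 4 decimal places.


Coupon per period c = face * coupon_rate / m = 36.000000
Periods per year m = 1; per-period yield y/m = 0.077000
Number of cashflows N = 3
Cashflows (t years, CF_t, discount factor 1/(1+y/m)^(m*t), PV):
  t = 1.0000: CF_t = 36.000000, DF = 0.928505, PV = 33.426184
  t = 2.0000: CF_t = 36.000000, DF = 0.862122, PV = 31.036382
  t = 3.0000: CF_t = 1036.000000, DF = 0.800484, PV = 829.301872
Price P = sum_t PV_t = 893.764438

Answer: Price = 893.7644


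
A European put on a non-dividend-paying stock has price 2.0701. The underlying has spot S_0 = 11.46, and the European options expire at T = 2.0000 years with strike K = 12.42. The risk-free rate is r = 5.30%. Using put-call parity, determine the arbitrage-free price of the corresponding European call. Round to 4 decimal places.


Put-call parity: C - P = S_0 * exp(-qT) - K * exp(-rT).
S_0 * exp(-qT) = 11.4600 * 1.00000000 = 11.46000000
K * exp(-rT) = 12.4200 * 0.89942465 = 11.17085413
C = P + S*exp(-qT) - K*exp(-rT)
C = 2.0701 + 11.46000000 - 11.17085413 = 2.3592

Answer: Call price = 2.3592


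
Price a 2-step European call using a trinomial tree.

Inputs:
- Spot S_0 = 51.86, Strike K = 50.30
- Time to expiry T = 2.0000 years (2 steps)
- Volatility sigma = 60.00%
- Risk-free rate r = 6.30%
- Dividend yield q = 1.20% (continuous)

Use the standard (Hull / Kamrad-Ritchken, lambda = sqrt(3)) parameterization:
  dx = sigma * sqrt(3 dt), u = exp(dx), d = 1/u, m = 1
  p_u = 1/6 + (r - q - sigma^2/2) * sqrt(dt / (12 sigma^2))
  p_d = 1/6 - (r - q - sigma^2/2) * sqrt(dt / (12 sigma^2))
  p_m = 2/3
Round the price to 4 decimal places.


Answer: Price = V(0,0) = 16.0320

Derivation:
dt = T/N = 1.000000; dx = sigma*sqrt(3*dt) = 1.039230
u = exp(dx) = 2.827041; d = 1/u = 0.353727
p_u = 0.104602, p_m = 0.666667, p_d = 0.228732
Discount per step: exp(-r*dt) = 0.938943
Stock lattice S(k, j) with j the centered position index:
  k=0: S(0,+0) = 51.8600
  k=1: S(1,-1) = 18.3443; S(1,+0) = 51.8600; S(1,+1) = 146.6103
  k=2: S(2,-2) = 6.4889; S(2,-1) = 18.3443; S(2,+0) = 51.8600; S(2,+1) = 146.6103; S(2,+2) = 414.4734
Terminal payoffs V(N, j) = max(S_T - K, 0):
  V(2,-2) = 0.000000; V(2,-1) = 0.000000; V(2,+0) = 1.560000; V(2,+1) = 96.310332; V(2,+2) = 364.173379
Backward induction: V(k, j) = exp(-r*dt) * [p_u * V(k+1, j+1) + p_m * V(k+1, j) + p_d * V(k+1, j-1)]
  V(1,-1) = exp(-r*dt) * [p_u*1.560000 + p_m*0.000000 + p_d*0.000000] = 0.153215
  V(1,+0) = exp(-r*dt) * [p_u*96.310332 + p_m*1.560000 + p_d*0.000000] = 10.435612
  V(1,+1) = exp(-r*dt) * [p_u*364.173379 + p_m*96.310332 + p_d*1.560000] = 96.388929
  V(0,+0) = exp(-r*dt) * [p_u*96.388929 + p_m*10.435612 + p_d*0.153215] = 16.032035


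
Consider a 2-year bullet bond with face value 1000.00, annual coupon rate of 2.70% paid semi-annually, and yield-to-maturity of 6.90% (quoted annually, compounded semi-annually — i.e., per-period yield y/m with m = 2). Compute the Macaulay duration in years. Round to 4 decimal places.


Answer: Macaulay duration = 1.9585 years

Derivation:
Coupon per period c = face * coupon_rate / m = 13.500000
Periods per year m = 2; per-period yield y/m = 0.034500
Number of cashflows N = 4
Cashflows (t years, CF_t, discount factor 1/(1+y/m)^(m*t), PV):
  t = 0.5000: CF_t = 13.500000, DF = 0.966651, PV = 13.049783
  t = 1.0000: CF_t = 13.500000, DF = 0.934413, PV = 12.614580
  t = 1.5000: CF_t = 13.500000, DF = 0.903251, PV = 12.193890
  t = 2.0000: CF_t = 1013.500000, DF = 0.873128, PV = 884.915441
Price P = sum_t PV_t = 922.773693
Macaulay numerator sum_t t * PV_t:
  t * PV_t at t = 0.5000: 6.524891
  t * PV_t at t = 1.0000: 12.614580
  t * PV_t at t = 1.5000: 18.290835
  t * PV_t at t = 2.0000: 1769.830881
Macaulay duration D = (sum_t t * PV_t) / P = 1807.261187 / 922.773693 = 1.958510


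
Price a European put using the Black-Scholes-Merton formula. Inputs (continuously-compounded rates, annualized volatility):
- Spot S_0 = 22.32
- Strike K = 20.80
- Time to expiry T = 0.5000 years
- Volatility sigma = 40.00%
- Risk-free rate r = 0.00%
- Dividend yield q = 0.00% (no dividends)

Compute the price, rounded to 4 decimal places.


d1 = (ln(S/K) + (r - q + 0.5*sigma^2) * T) / (sigma * sqrt(T)) = 0.39078310
d2 = d1 - sigma * sqrt(T) = 0.10794038
exp(-rT) = 1.00000000; exp(-qT) = 1.00000000
P = K * exp(-rT) * N(-d2) - S_0 * exp(-qT) * N(-d1)
N(-d1) = 0.34797879; N(-d2) = 0.45702149
P = 20.8000 * 1.00000000 * 0.45702149 - 22.3200 * 1.00000000 * 0.34797879 = 1.7392

Answer: Price = 1.7392


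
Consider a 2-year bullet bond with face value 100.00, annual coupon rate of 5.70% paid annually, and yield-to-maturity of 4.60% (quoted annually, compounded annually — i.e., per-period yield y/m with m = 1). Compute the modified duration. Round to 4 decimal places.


Answer: Modified duration = 1.8610

Derivation:
Coupon per period c = face * coupon_rate / m = 5.700000
Periods per year m = 1; per-period yield y/m = 0.046000
Number of cashflows N = 2
Cashflows (t years, CF_t, discount factor 1/(1+y/m)^(m*t), PV):
  t = 1.0000: CF_t = 5.700000, DF = 0.956023, PV = 5.449331
  t = 2.0000: CF_t = 105.700000, DF = 0.913980, PV = 96.607672
Price P = sum_t PV_t = 102.057003
First compute Macaulay numerator sum_t t * PV_t:
  t * PV_t at t = 1.0000: 5.449331
  t * PV_t at t = 2.0000: 193.215345
Macaulay duration D = 198.664675 / 102.057003 = 1.946605
Modified duration = D / (1 + y/m) = 1.946605 / (1 + 0.046000) = 1.860999


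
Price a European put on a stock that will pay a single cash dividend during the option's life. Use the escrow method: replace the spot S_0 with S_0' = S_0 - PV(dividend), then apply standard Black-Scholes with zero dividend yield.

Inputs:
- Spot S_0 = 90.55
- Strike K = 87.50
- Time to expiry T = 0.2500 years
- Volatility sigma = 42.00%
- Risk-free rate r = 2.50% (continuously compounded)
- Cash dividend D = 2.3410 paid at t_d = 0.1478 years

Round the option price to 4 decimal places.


PV(D) = D * exp(-r * t_d) = 2.3410 * 0.99631182 = 2.33236597
S_0' = S_0 - PV(D) = 90.5500 - 2.33236597 = 88.21763403
d1 = (ln(S_0'/K) + (r + sigma^2/2)*T) / (sigma*sqrt(T)) = 0.17365753
d2 = d1 - sigma*sqrt(T) = -0.03634247
exp(-rT) = 0.99376949
N(-d1) = 0.43106731; N(-d2) = 0.51449536
P = K * exp(-rT) * N(-d2) - S_0' * N(-d1) = 87.5000 * 0.99376949 * 0.51449536 - 88.21763403 * 0.43106731 = 6.7101

Answer: Price = 6.7101


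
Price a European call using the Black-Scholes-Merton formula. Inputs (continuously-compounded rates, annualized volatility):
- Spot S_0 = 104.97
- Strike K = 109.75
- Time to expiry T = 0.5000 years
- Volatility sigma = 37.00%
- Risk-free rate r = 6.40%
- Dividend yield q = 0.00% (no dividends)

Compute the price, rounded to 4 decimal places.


d1 = (ln(S/K) + (r - q + 0.5*sigma^2) * T) / (sigma * sqrt(T)) = 0.08292086
d2 = d1 - sigma * sqrt(T) = -0.17870865
exp(-rT) = 0.96850658; exp(-qT) = 1.00000000
C = S_0 * exp(-qT) * N(d1) - K * exp(-rT) * N(d2)
N(d1) = 0.53304277; N(d2) = 0.42908324
C = 104.9700 * 1.00000000 * 0.53304277 - 109.7500 * 0.96850658 * 0.42908324 = 10.3447

Answer: Price = 10.3447


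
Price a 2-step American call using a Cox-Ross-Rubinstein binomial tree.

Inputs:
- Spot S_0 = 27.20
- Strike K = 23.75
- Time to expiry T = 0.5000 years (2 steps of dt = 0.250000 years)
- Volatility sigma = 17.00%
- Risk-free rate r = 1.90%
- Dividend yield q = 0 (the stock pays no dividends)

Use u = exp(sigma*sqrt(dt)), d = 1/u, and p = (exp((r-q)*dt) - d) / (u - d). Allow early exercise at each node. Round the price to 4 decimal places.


dt = T/N = 0.250000
u = exp(sigma*sqrt(dt)) = 1.088717; d = 1/u = 0.918512
p = (exp((r-q)*dt) - d) / (u - d) = 0.506737
Discount per step: exp(-r*dt) = 0.995261
Stock lattice S(k, i) with i counting down-moves:
  k=0: S(0,0) = 27.2000
  k=1: S(1,0) = 29.6131; S(1,1) = 24.9835
  k=2: S(2,0) = 32.2403; S(2,1) = 27.2000; S(2,2) = 22.9477
Terminal payoffs V(N, i) = max(S_T - K, 0):
  V(2,0) = 8.490292; V(2,1) = 3.450000; V(2,2) = 0.000000
Backward induction: V(k, i) = exp(-r*dt) * [p * V(k+1, i) + (1-p) * V(k+1, i+1)]; then take max(V_cont, immediate exercise) for American.
  V(1,0) = exp(-r*dt) * [p*8.490292 + (1-p)*3.450000] = 5.975649; exercise = 5.863104; V(1,0) = max -> 5.975649
  V(1,1) = exp(-r*dt) * [p*3.450000 + (1-p)*0.000000] = 1.739957; exercise = 1.233534; V(1,1) = max -> 1.739957
  V(0,0) = exp(-r*dt) * [p*5.975649 + (1-p)*1.739957] = 3.867922; exercise = 3.450000; V(0,0) = max -> 3.867922

Answer: Price = V(0,0) = 3.8679


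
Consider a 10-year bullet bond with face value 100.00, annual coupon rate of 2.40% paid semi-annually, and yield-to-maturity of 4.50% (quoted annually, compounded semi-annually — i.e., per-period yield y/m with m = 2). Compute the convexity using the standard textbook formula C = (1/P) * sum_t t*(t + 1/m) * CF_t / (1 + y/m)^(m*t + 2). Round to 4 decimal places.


Answer: Convexity = 84.9108

Derivation:
Coupon per period c = face * coupon_rate / m = 1.200000
Periods per year m = 2; per-period yield y/m = 0.022500
Number of cashflows N = 20
Cashflows (t years, CF_t, discount factor 1/(1+y/m)^(m*t), PV):
  t = 0.5000: CF_t = 1.200000, DF = 0.977995, PV = 1.173594
  t = 1.0000: CF_t = 1.200000, DF = 0.956474, PV = 1.147769
  t = 1.5000: CF_t = 1.200000, DF = 0.935427, PV = 1.122513
  t = 2.0000: CF_t = 1.200000, DF = 0.914843, PV = 1.097812
  t = 2.5000: CF_t = 1.200000, DF = 0.894712, PV = 1.073655
  t = 3.0000: CF_t = 1.200000, DF = 0.875024, PV = 1.050029
  t = 3.5000: CF_t = 1.200000, DF = 0.855769, PV = 1.026923
  t = 4.0000: CF_t = 1.200000, DF = 0.836938, PV = 1.004326
  t = 4.5000: CF_t = 1.200000, DF = 0.818522, PV = 0.982226
  t = 5.0000: CF_t = 1.200000, DF = 0.800510, PV = 0.960612
  t = 5.5000: CF_t = 1.200000, DF = 0.782895, PV = 0.939474
  t = 6.0000: CF_t = 1.200000, DF = 0.765667, PV = 0.918801
  t = 6.5000: CF_t = 1.200000, DF = 0.748819, PV = 0.898583
  t = 7.0000: CF_t = 1.200000, DF = 0.732341, PV = 0.878810
  t = 7.5000: CF_t = 1.200000, DF = 0.716226, PV = 0.859472
  t = 8.0000: CF_t = 1.200000, DF = 0.700466, PV = 0.840559
  t = 8.5000: CF_t = 1.200000, DF = 0.685052, PV = 0.822063
  t = 9.0000: CF_t = 1.200000, DF = 0.669978, PV = 0.803973
  t = 9.5000: CF_t = 1.200000, DF = 0.655235, PV = 0.786282
  t = 10.0000: CF_t = 101.200000, DF = 0.640816, PV = 64.850627
Price P = sum_t PV_t = 83.238102
Convexity numerator sum_t t*(t + 1/m) * CF_t / (1+y/m)^(m*t + 2):
  t = 0.5000: term = 0.561256
  t = 1.0000: term = 1.646718
  t = 1.5000: term = 3.220964
  t = 2.0000: term = 5.250146
  t = 2.5000: term = 7.701925
  t = 3.0000: term = 10.545423
  t = 3.5000: term = 13.751163
  t = 4.0000: term = 17.291019
  t = 4.5000: term = 21.138165
  t = 5.0000: term = 25.267027
  t = 5.5000: term = 29.653234
  t = 6.0000: term = 34.273576
  t = 6.5000: term = 39.105955
  t = 7.0000: term = 44.129345
  t = 7.5000: term = 49.323753
  t = 8.0000: term = 54.670174
  t = 8.5000: term = 60.150559
  t = 9.0000: term = 65.747770
  t = 9.5000: term = 71.445553
  t = 10.0000: term = 6512.936511
Convexity = (1/P) * sum = 7067.810236 / 83.238102 = 84.910757


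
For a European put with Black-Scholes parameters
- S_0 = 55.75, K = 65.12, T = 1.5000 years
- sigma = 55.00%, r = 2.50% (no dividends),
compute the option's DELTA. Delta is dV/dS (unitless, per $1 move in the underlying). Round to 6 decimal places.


d1 = 0.1618454901; d2 = -0.5117641892
phi(d1) = 0.3937514074; exp(-qT) = 1.0000000000; exp(-rT) = 0.9631944177
N(-d1) = 0.4357137647
Delta = -exp(-qT) * N(-d1) = -1.0000000000 * 0.4357137647 = -0.435714

Answer: Delta = -0.435714


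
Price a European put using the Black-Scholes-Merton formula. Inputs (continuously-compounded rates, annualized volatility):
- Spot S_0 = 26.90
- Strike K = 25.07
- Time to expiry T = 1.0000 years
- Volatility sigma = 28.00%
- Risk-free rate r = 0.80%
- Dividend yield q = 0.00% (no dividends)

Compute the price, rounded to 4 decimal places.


Answer: Price = 1.9788

Derivation:
d1 = (ln(S/K) + (r - q + 0.5*sigma^2) * T) / (sigma * sqrt(T)) = 0.42019419
d2 = d1 - sigma * sqrt(T) = 0.14019419
exp(-rT) = 0.99203191; exp(-qT) = 1.00000000
P = K * exp(-rT) * N(-d2) - S_0 * exp(-qT) * N(-d1)
N(-d1) = 0.33717180; N(-d2) = 0.44425328
P = 25.0700 * 0.99203191 * 0.44425328 - 26.9000 * 1.00000000 * 0.33717180 = 1.9788


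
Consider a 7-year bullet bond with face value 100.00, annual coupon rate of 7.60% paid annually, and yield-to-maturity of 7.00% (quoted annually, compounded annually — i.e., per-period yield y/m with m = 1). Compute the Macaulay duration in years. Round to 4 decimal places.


Answer: Macaulay duration = 5.7028 years

Derivation:
Coupon per period c = face * coupon_rate / m = 7.600000
Periods per year m = 1; per-period yield y/m = 0.070000
Number of cashflows N = 7
Cashflows (t years, CF_t, discount factor 1/(1+y/m)^(m*t), PV):
  t = 1.0000: CF_t = 7.600000, DF = 0.934579, PV = 7.102804
  t = 2.0000: CF_t = 7.600000, DF = 0.873439, PV = 6.638134
  t = 3.0000: CF_t = 7.600000, DF = 0.816298, PV = 6.203864
  t = 4.0000: CF_t = 7.600000, DF = 0.762895, PV = 5.798004
  t = 5.0000: CF_t = 7.600000, DF = 0.712986, PV = 5.418695
  t = 6.0000: CF_t = 7.600000, DF = 0.666342, PV = 5.064201
  t = 7.0000: CF_t = 107.600000, DF = 0.622750, PV = 67.007872
Price P = sum_t PV_t = 103.233574
Macaulay numerator sum_t t * PV_t:
  t * PV_t at t = 1.0000: 7.102804
  t * PV_t at t = 2.0000: 13.276269
  t * PV_t at t = 3.0000: 18.611592
  t * PV_t at t = 4.0000: 23.192014
  t * PV_t at t = 5.0000: 27.093475
  t * PV_t at t = 6.0000: 30.385205
  t * PV_t at t = 7.0000: 469.055106
Macaulay duration D = (sum_t t * PV_t) / P = 588.716464 / 103.233574 = 5.702762


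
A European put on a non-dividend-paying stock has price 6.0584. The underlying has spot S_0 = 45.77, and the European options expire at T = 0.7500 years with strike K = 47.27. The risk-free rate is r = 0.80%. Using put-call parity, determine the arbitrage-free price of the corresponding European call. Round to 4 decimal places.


Put-call parity: C - P = S_0 * exp(-qT) - K * exp(-rT).
S_0 * exp(-qT) = 45.7700 * 1.00000000 = 45.77000000
K * exp(-rT) = 47.2700 * 0.99401796 = 46.98722916
C = P + S*exp(-qT) - K*exp(-rT)
C = 6.0584 + 45.77000000 - 46.98722916 = 4.8412

Answer: Call price = 4.8412


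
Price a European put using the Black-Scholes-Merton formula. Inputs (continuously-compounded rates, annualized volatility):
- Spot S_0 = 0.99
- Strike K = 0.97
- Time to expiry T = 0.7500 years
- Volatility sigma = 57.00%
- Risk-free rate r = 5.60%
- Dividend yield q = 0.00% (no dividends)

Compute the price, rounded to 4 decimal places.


Answer: Price = 0.1587

Derivation:
d1 = (ln(S/K) + (r - q + 0.5*sigma^2) * T) / (sigma * sqrt(T)) = 0.37324453
d2 = d1 - sigma * sqrt(T) = -0.12038995
exp(-rT) = 0.95886978; exp(-qT) = 1.00000000
P = K * exp(-rT) * N(-d2) - S_0 * exp(-qT) * N(-d1)
N(-d1) = 0.35448323; N(-d2) = 0.54791287
P = 0.9700 * 0.95886978 * 0.54791287 - 0.9900 * 1.00000000 * 0.35448323 = 0.1587


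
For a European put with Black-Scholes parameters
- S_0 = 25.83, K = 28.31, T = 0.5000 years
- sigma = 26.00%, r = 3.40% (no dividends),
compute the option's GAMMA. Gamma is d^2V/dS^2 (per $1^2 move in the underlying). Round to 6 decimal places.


d1 = -0.3142735655; d2 = -0.4981213286
phi(d1) = 0.3797194949; exp(-qT) = 1.0000000000; exp(-rT) = 0.9831436846
Gamma = exp(-qT) * phi(d1) / (S * sigma * sqrt(T)) = 1.0000000000 * 0.3797194949 / (25.8300 * 0.2600 * 0.7071067812) = 0.079961

Answer: Gamma = 0.079961


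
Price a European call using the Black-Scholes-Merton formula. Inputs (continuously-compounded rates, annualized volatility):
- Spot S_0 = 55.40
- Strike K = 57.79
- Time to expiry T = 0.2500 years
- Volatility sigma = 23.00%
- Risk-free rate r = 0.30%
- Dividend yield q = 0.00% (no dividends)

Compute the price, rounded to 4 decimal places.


Answer: Price = 1.5875

Derivation:
d1 = (ln(S/K) + (r - q + 0.5*sigma^2) * T) / (sigma * sqrt(T)) = -0.30324919
d2 = d1 - sigma * sqrt(T) = -0.41824919
exp(-rT) = 0.99925028; exp(-qT) = 1.00000000
C = S_0 * exp(-qT) * N(d1) - K * exp(-rT) * N(d2)
N(d1) = 0.38084998; N(d2) = 0.33788247
C = 55.4000 * 1.00000000 * 0.38084998 - 57.7900 * 0.99925028 * 0.33788247 = 1.5875


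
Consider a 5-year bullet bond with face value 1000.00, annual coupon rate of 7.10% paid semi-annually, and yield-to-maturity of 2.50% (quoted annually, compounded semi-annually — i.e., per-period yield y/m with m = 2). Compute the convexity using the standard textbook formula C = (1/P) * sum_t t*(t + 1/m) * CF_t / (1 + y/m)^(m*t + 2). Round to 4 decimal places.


Answer: Convexity = 22.3485

Derivation:
Coupon per period c = face * coupon_rate / m = 35.500000
Periods per year m = 2; per-period yield y/m = 0.012500
Number of cashflows N = 10
Cashflows (t years, CF_t, discount factor 1/(1+y/m)^(m*t), PV):
  t = 0.5000: CF_t = 35.500000, DF = 0.987654, PV = 35.061728
  t = 1.0000: CF_t = 35.500000, DF = 0.975461, PV = 34.628868
  t = 1.5000: CF_t = 35.500000, DF = 0.963418, PV = 34.201351
  t = 2.0000: CF_t = 35.500000, DF = 0.951524, PV = 33.779112
  t = 2.5000: CF_t = 35.500000, DF = 0.939777, PV = 33.362086
  t = 3.0000: CF_t = 35.500000, DF = 0.928175, PV = 32.950208
  t = 3.5000: CF_t = 35.500000, DF = 0.916716, PV = 32.543415
  t = 4.0000: CF_t = 35.500000, DF = 0.905398, PV = 32.141645
  t = 4.5000: CF_t = 35.500000, DF = 0.894221, PV = 31.744834
  t = 5.0000: CF_t = 1035.500000, DF = 0.883181, PV = 914.533849
Price P = sum_t PV_t = 1214.947096
Convexity numerator sum_t t*(t + 1/m) * CF_t / (1+y/m)^(m*t + 2):
  t = 0.5000: term = 17.100675
  t = 1.0000: term = 50.668668
  t = 1.5000: term = 100.086257
  t = 2.0000: term = 164.751040
  t = 2.5000: term = 244.075616
  t = 3.0000: term = 337.487271
  t = 3.5000: term = 444.427682
  t = 4.0000: term = 564.352612
  t = 4.5000: term = 696.731620
  t = 5.0000: term = 24532.534283
Convexity = (1/P) * sum = 27152.215723 / 1214.947096 = 22.348476


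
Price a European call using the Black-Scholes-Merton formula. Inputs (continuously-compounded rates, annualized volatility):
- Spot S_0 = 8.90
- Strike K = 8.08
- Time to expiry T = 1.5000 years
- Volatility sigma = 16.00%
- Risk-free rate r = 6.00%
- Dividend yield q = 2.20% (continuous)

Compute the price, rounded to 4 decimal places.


d1 = (ln(S/K) + (r - q + 0.5*sigma^2) * T) / (sigma * sqrt(T)) = 0.88211945
d2 = d1 - sigma * sqrt(T) = 0.68616027
exp(-rT) = 0.91393119; exp(-qT) = 0.96753856
C = S_0 * exp(-qT) * N(d1) - K * exp(-rT) * N(d2)
N(d1) = 0.81114389; N(d2) = 0.75369398
C = 8.9000 * 0.96753856 * 0.81114389 - 8.0800 * 0.91393119 * 0.75369398 = 1.4191

Answer: Price = 1.4191


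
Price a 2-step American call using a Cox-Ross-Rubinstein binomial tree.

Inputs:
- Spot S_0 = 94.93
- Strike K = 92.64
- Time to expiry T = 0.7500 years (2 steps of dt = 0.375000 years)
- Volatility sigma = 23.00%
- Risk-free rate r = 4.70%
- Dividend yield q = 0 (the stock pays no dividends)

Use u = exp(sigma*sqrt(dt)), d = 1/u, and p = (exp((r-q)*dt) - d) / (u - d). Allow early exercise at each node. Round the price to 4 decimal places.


Answer: Price = V(0,0) = 10.0228

Derivation:
dt = T/N = 0.375000
u = exp(sigma*sqrt(dt)) = 1.151247; d = 1/u = 0.868623
p = (exp((r-q)*dt) - d) / (u - d) = 0.527762
Discount per step: exp(-r*dt) = 0.982529
Stock lattice S(k, i) with i counting down-moves:
  k=0: S(0,0) = 94.9300
  k=1: S(1,0) = 109.2879; S(1,1) = 82.4584
  k=2: S(2,0) = 125.8173; S(2,1) = 94.9300; S(2,2) = 71.6253
Terminal payoffs V(N, i) = max(S_T - K, 0):
  V(2,0) = 33.177331; V(2,1) = 2.290000; V(2,2) = 0.000000
Backward induction: V(k, i) = exp(-r*dt) * [p * V(k+1, i) + (1-p) * V(k+1, i+1)]; then take max(V_cont, immediate exercise) for American.
  V(1,0) = exp(-r*dt) * [p*33.177331 + (1-p)*2.290000] = 18.266348; exercise = 16.647873; V(1,0) = max -> 18.266348
  V(1,1) = exp(-r*dt) * [p*2.290000 + (1-p)*0.000000] = 1.187460; exercise = 0.000000; V(1,1) = max -> 1.187460
  V(0,0) = exp(-r*dt) * [p*18.266348 + (1-p)*1.187460] = 10.022823; exercise = 2.290000; V(0,0) = max -> 10.022823


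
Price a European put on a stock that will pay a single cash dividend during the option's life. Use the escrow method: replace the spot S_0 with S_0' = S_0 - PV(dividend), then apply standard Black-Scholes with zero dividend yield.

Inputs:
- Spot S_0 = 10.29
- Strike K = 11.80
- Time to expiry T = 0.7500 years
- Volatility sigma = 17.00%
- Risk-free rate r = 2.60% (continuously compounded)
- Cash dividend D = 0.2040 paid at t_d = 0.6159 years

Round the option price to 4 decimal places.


PV(D) = D * exp(-r * t_d) = 0.2040 * 0.98411413 = 0.20075928
S_0' = S_0 - PV(D) = 10.2900 - 0.20075928 = 10.08924072
d1 = (ln(S_0'/K) + (r + sigma^2/2)*T) / (sigma*sqrt(T)) = -0.85782330
d2 = d1 - sigma*sqrt(T) = -1.00504762
exp(-rT) = 0.98068890
N(-d1) = 0.80450498; N(-d2) = 0.84256304
P = K * exp(-rT) * N(-d2) - S_0' * N(-d1) = 11.8000 * 0.98068890 * 0.84256304 - 10.08924072 * 0.80450498 = 1.6334

Answer: Price = 1.6334


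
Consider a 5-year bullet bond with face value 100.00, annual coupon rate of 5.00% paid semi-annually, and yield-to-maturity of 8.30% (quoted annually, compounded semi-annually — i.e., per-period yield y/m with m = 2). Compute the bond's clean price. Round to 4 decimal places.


Answer: Price = 86.7164

Derivation:
Coupon per period c = face * coupon_rate / m = 2.500000
Periods per year m = 2; per-period yield y/m = 0.041500
Number of cashflows N = 10
Cashflows (t years, CF_t, discount factor 1/(1+y/m)^(m*t), PV):
  t = 0.5000: CF_t = 2.500000, DF = 0.960154, PV = 2.400384
  t = 1.0000: CF_t = 2.500000, DF = 0.921895, PV = 2.304737
  t = 1.5000: CF_t = 2.500000, DF = 0.885161, PV = 2.212902
  t = 2.0000: CF_t = 2.500000, DF = 0.849890, PV = 2.124726
  t = 2.5000: CF_t = 2.500000, DF = 0.816025, PV = 2.040063
  t = 3.0000: CF_t = 2.500000, DF = 0.783510, PV = 1.958774
  t = 3.5000: CF_t = 2.500000, DF = 0.752290, PV = 1.880724
  t = 4.0000: CF_t = 2.500000, DF = 0.722314, PV = 1.805784
  t = 4.5000: CF_t = 2.500000, DF = 0.693532, PV = 1.733830
  t = 5.0000: CF_t = 102.500000, DF = 0.665897, PV = 68.254474
Price P = sum_t PV_t = 86.716399


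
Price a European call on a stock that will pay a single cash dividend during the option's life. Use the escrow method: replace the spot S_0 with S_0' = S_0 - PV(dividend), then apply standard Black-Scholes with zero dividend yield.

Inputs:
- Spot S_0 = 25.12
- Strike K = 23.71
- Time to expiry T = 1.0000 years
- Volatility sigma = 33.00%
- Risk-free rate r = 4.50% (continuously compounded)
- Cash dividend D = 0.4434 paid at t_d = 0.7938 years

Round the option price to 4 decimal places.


Answer: Price = 4.2188

Derivation:
PV(D) = D * exp(-r * t_d) = 0.4434 * 0.96490947 = 0.42784086
S_0' = S_0 - PV(D) = 25.1200 - 0.42784086 = 24.69215914
d1 = (ln(S_0'/K) + (r + sigma^2/2)*T) / (sigma*sqrt(T)) = 0.42436015
d2 = d1 - sigma*sqrt(T) = 0.09436015
exp(-rT) = 0.95599748
N(d1) = 0.66434841; N(d2) = 0.53758846
C = S_0' * N(d1) - K * exp(-rT) * N(d2) = 24.69215914 * 0.66434841 - 23.7100 * 0.95599748 * 0.53758846 = 4.2188


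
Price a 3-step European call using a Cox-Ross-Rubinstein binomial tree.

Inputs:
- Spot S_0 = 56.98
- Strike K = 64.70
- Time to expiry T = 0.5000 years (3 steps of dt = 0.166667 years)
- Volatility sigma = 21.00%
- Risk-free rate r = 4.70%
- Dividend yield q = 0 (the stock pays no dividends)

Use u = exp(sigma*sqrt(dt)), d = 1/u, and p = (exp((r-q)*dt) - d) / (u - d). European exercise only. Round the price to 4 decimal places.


Answer: Price = V(0,0) = 1.2665

Derivation:
dt = T/N = 0.166667
u = exp(sigma*sqrt(dt)) = 1.089514; d = 1/u = 0.917840
p = (exp((r-q)*dt) - d) / (u - d) = 0.524388
Discount per step: exp(-r*dt) = 0.992197
Stock lattice S(k, i) with i counting down-moves:
  k=0: S(0,0) = 56.9800
  k=1: S(1,0) = 62.0805; S(1,1) = 52.2985
  k=2: S(2,0) = 67.6376; S(2,1) = 56.9800; S(2,2) = 48.0017
  k=3: S(3,0) = 73.6922; S(3,1) = 62.0805; S(3,2) = 52.2985; S(3,3) = 44.0579
Terminal payoffs V(N, i) = max(S_T - K, 0):
  V(3,0) = 8.992185; V(3,1) = 0.000000; V(3,2) = 0.000000; V(3,3) = 0.000000
Backward induction: V(k, i) = exp(-r*dt) * [p * V(k+1, i) + (1-p) * V(k+1, i+1)].
  V(2,0) = exp(-r*dt) * [p*8.992185 + (1-p)*0.000000] = 4.678603
  V(2,1) = exp(-r*dt) * [p*0.000000 + (1-p)*0.000000] = 0.000000
  V(2,2) = exp(-r*dt) * [p*0.000000 + (1-p)*0.000000] = 0.000000
  V(1,0) = exp(-r*dt) * [p*4.678603 + (1-p)*0.000000] = 2.434261
  V(1,1) = exp(-r*dt) * [p*0.000000 + (1-p)*0.000000] = 0.000000
  V(0,0) = exp(-r*dt) * [p*2.434261 + (1-p)*0.000000] = 1.266538
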